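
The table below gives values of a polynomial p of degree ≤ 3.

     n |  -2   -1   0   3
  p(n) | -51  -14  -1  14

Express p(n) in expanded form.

Write p(n) = an^3 + bn^2 + cn + d. Substituting each data point gives a linear system:
  -8a + 4b - 2c + d = -51
  -a + b - c + d = -14
  d = -1
  27a + 9b + 3c + d = 14
Solving the system yields a = 2, b = -6, c = 5, d = -1.
So p(n) = 2n^3 - 6n^2 + 5n - 1.
Check: p(-1) = -14. ✓

p(n) = 2n^3 - 6n^2 + 5n - 1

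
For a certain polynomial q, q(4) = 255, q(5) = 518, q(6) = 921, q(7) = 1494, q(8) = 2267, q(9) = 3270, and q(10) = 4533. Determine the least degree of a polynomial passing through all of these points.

3

Forward differences of the values at t = 4, 5, 6, 7, 8, 9, 10:
  q  : 255  518  921  1494  2267  3270  4533
  Δ  : 263  403  573  773  1003  1263
  Δ^2: 140  170  200  230  260
  Δ^3: 30  30  30  30
  Δ^4: 0  0  0
  Δ^5: 0  0
  Δ^6: 0
The third differences are constant (30) and nonzero, while all higher differences vanish, so the minimal degree is 3.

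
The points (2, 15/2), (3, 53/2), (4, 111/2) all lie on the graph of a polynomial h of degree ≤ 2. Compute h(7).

405/2

Forward differences of the values at x = 2, 3, 4:
  h  : 15/2  53/2  111/2
  Δ  : 19  29
  Δ^2: 10
The second differences are constant, confirming degree 2.
Interpolating (Newton forward form) and evaluating at x = 7 gives h(7) = 405/2.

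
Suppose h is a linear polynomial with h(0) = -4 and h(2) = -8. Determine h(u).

Write h(u) = au + b. Substituting each data point gives a linear system:
  b = -4
  2a + b = -8
Solving the system yields a = -2, b = -4.
So h(u) = -2u - 4.
Check: h(0) = -4. ✓

h(u) = -2u - 4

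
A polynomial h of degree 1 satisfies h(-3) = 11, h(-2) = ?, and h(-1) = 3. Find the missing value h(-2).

7

On equispaced nodes a degree-1 polynomial has vanishing second forward difference, so
  h(-3) - 2·h(-2) + h(-1) = 0.
Substituting the known values and solving for h(-2):
  -2·h(-2) = -14
  h(-2) = 7.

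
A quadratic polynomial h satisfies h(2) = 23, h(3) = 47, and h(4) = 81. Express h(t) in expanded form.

Write h(t) = at^2 + bt + c. Substituting each data point gives a linear system:
  4a + 2b + c = 23
  9a + 3b + c = 47
  16a + 4b + c = 81
Solving the system yields a = 5, b = -1, c = 5.
So h(t) = 5t^2 - t + 5.
Check: h(4) = 81. ✓

h(t) = 5t^2 - t + 5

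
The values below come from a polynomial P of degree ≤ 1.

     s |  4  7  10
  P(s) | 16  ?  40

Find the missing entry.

On equispaced nodes a degree-1 polynomial has vanishing second forward difference, so
  P(4) - 2·P(7) + P(10) = 0.
Substituting the known values and solving for P(7):
  -2·P(7) = -56
  P(7) = 28.

28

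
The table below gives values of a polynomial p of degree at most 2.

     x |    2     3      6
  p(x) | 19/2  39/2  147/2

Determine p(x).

Write p(x) = ax^2 + bx + c. Substituting each data point gives a linear system:
  4a + 2b + c = 19/2
  9a + 3b + c = 39/2
  36a + 6b + c = 147/2
Solving the system yields a = 2, b = 0, c = 3/2.
So p(x) = 2x² + 3/2.
Check: p(3) = 39/2. ✓

p(x) = 2x^2 + 3/2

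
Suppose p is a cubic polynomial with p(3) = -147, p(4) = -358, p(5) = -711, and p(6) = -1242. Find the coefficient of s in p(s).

4

Write p(s) = as^3 + bs^2 + cs + d. Substituting each data point gives a linear system:
  27a + 9b + 3c + d = -147
  64a + 16b + 4c + d = -358
  125a + 25b + 5c + d = -711
  216a + 36b + 6c + d = -1242
Solving the system yields a = -6, b = 1, c = 4, d = -6.
So p(s) = -6s^3 + s^2 + 4s - 6.
The coefficient of s is 4.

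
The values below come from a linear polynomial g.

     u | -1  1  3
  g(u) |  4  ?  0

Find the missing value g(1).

On equispaced nodes a degree-1 polynomial has vanishing second forward difference, so
  g(-1) - 2·g(1) + g(3) = 0.
Substituting the known values and solving for g(1):
  -2·g(1) = -4
  g(1) = 2.

2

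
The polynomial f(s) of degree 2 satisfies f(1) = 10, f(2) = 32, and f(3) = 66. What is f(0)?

Forward differences of the values at s = 1, 2, 3:
  f  : 10  32  66
  Δ  : 22  34
  Δ^2: 12
The second differences are constant, confirming degree 2.
Interpolating (Newton forward form) and evaluating at s = 0 gives f(0) = 0.

0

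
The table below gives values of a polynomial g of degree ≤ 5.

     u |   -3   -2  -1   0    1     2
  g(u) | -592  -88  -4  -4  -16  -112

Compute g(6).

Using the Lagrange interpolation formula with nodes -3, -2, -1, 0, 1, 2:
  L_0(u) = (u + 2)(u + 1)u(u - 1)(u - 2) / -120
  L_1(u) = (u + 3)(u + 1)u(u - 1)(u - 2) / 24
  L_2(u) = (u + 3)(u + 2)u(u - 1)(u - 2) / -12
  L_3(u) = (u + 3)(u + 2)(u + 1)(u - 1)(u - 2) / 12
  L_4(u) = (u + 3)(u + 2)(u + 1)u(u - 2) / -24
  L_5(u) = (u + 3)(u + 2)(u + 1)u(u - 1) / 120
Then g(u) = -592·L_0(u) - 88·L_1(u) - 4·L_2(u) - 4·L_3(u) - 16·L_4(u) - 112·L_5(u).
Expanding and collecting terms gives g(u) = u^5 - 6u^4 - 5u^3 - 2u - 4.
Evaluating at u = 6: g(6) = -1096.

-1096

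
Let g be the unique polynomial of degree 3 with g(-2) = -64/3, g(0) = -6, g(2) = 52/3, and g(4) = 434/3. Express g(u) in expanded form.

g(u) = 2u^3 + u^2 + (5/3)u - 6

Write g(u) = au^3 + bu^2 + cu + d. Substituting each data point gives a linear system:
  -8a + 4b - 2c + d = -64/3
  d = -6
  8a + 4b + 2c + d = 52/3
  64a + 16b + 4c + d = 434/3
Solving the system yields a = 2, b = 1, c = 5/3, d = -6.
So g(u) = 2u^3 + u^2 + (5/3)u - 6.
Check: g(4) = 434/3. ✓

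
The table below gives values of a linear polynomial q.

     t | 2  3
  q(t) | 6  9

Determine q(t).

Write q(t) = at + b. Substituting each data point gives a linear system:
  2a + b = 6
  3a + b = 9
Solving the system yields a = 3, b = 0.
So q(t) = 3t.
Check: q(3) = 9. ✓

q(t) = 3t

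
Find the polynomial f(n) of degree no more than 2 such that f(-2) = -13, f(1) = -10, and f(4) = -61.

Using the Lagrange interpolation formula with nodes -2, 1, 4:
  L_0(n) = (n - 1)(n - 4) / 18
  L_1(n) = (n + 2)(n - 4) / -9
  L_2(n) = (n + 2)(n - 1) / 18
Then f(n) = -13·L_0(n) - 10·L_1(n) - 61·L_2(n).
Expanding and collecting terms gives f(n) = -3n^2 - 2n - 5.
Check: f(1) = -10. ✓

f(n) = -3n^2 - 2n - 5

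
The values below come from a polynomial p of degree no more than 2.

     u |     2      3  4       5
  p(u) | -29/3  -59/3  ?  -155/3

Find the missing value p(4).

-101/3

The 3 known points determine the degree-2 polynomial uniquely.
Write p(u) = au^2 + bu + c. Substituting each data point gives a linear system:
  4a + 2b + c = -29/3
  9a + 3b + c = -59/3
  25a + 5b + c = -155/3
Solving the system yields a = -2, b = 0, c = -5/3.
So p(u) = -2u^2 - 5/3.
Then p(4) = -101/3.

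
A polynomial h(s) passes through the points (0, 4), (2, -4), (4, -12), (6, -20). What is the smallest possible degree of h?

1

Forward differences of the values at s = 0, 2, 4, 6:
  h  : 4  -4  -12  -20
  Δ  : -8  -8  -8
  Δ^2: 0  0
  Δ^3: 0
The first differences are constant (-8) and nonzero, while all higher differences vanish, so the minimal degree is 1.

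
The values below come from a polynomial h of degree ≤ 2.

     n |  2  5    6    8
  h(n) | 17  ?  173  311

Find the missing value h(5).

119

The 3 known points determine the degree-2 polynomial uniquely.
Write h(n) = an^2 + bn + c. Substituting each data point gives a linear system:
  4a + 2b + c = 17
  36a + 6b + c = 173
  64a + 8b + c = 311
Solving the system yields a = 5, b = -1, c = -1.
So h(n) = 5n^2 - n - 1.
Then h(5) = 119.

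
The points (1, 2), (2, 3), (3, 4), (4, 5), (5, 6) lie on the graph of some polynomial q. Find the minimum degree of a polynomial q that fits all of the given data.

Forward differences of the values at s = 1, 2, 3, 4, 5:
  q  : 2  3  4  5  6
  Δ  : 1  1  1  1
  Δ^2: 0  0  0
  Δ^3: 0  0
  Δ^4: 0
The first differences are constant (1) and nonzero, while all higher differences vanish, so the minimal degree is 1.

1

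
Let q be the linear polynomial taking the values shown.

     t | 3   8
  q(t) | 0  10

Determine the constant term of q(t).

Write q(t) = at + b. Substituting each data point gives a linear system:
  3a + b = 0
  8a + b = 10
Solving the system yields a = 2, b = -6.
So q(t) = 2t - 6.
The constant term is -6.

-6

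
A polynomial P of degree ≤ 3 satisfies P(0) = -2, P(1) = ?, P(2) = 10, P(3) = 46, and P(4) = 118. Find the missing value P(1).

On equispaced nodes a degree-3 polynomial has vanishing fourth forward difference, so
  P(0) - 4·P(1) + 6·P(2) - 4·P(3) + P(4) = 0.
Substituting the known values and solving for P(1):
  -4·P(1) = 8
  P(1) = -2.

-2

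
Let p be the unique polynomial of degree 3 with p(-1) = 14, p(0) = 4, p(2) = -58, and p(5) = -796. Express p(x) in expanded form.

Using the Lagrange interpolation formula with nodes -1, 0, 2, 5:
  L_0(x) = x(x - 2)(x - 5) / -18
  L_1(x) = (x + 1)(x - 2)(x - 5) / 10
  L_2(x) = (x + 1)x(x - 5) / -18
  L_3(x) = (x + 1)x(x - 2) / 90
Then p(x) = 14·L_0(x) + 4·L_1(x) - 58·L_2(x) - 796·L_3(x).
Expanding and collecting terms gives p(x) = -6x^3 - x^2 - 5x + 4.
Check: p(2) = -58. ✓

p(x) = -6x^3 - x^2 - 5x + 4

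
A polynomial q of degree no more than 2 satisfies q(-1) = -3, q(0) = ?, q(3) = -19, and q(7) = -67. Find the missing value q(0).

The 3 known points determine the degree-2 polynomial uniquely.
Write q(t) = at^2 + bt + c. Substituting each data point gives a linear system:
  a - b + c = -3
  9a + 3b + c = -19
  49a + 7b + c = -67
Solving the system yields a = -1, b = -2, c = -4.
So q(t) = -t² - 2t - 4.
Then q(0) = -4.

-4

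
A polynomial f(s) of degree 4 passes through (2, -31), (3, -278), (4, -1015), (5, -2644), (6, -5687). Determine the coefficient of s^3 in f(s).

3

Write f(s) = as^4 + bs^3 + cs^2 + ds + e. Substituting each data point gives a linear system:
  16a + 8b + 4c + 2d + e = -31
  81a + 27b + 9c + 3d + e = -278
  256a + 64b + 16c + 4d + e = -1015
  625a + 125b + 25c + 5d + e = -2644
  1296a + 216b + 36c + 6d + e = -5687
Solving the system yields a = -5, b = 3, c = 3, d = 6, e = 1.
So f(s) = -5s^4 + 3s^3 + 3s^2 + 6s + 1.
The coefficient of s^3 is 3.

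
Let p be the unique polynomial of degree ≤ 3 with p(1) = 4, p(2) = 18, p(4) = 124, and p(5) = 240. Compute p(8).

Using the Lagrange interpolation formula with nodes 1, 2, 4, 5:
  L_0(s) = (s - 2)(s - 4)(s - 5) / -12
  L_1(s) = (s - 1)(s - 4)(s - 5) / 6
  L_2(s) = (s - 1)(s - 2)(s - 5) / -6
  L_3(s) = (s - 1)(s - 2)(s - 4) / 12
Then p(s) = 4·L_0(s) + 18·L_1(s) + 124·L_2(s) + 240·L_3(s).
Expanding and collecting terms gives p(s) = 2s³ - s² + 3s.
Evaluating at s = 8: p(8) = 984.

984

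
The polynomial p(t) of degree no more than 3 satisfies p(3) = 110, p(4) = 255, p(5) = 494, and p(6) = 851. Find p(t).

p(t) = 4t^3 - t^2 + 4t - 1

Write p(t) = at^3 + bt^2 + ct + d. Substituting each data point gives a linear system:
  27a + 9b + 3c + d = 110
  64a + 16b + 4c + d = 255
  125a + 25b + 5c + d = 494
  216a + 36b + 6c + d = 851
Solving the system yields a = 4, b = -1, c = 4, d = -1.
So p(t) = 4t^3 - t^2 + 4t - 1.
Check: p(3) = 110. ✓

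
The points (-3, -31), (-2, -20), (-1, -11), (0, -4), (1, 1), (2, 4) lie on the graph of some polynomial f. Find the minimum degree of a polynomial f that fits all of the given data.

Forward differences of the values at t = -3, -2, -1, 0, 1, 2:
  f  : -31  -20  -11  -4  1  4
  Δ  : 11  9  7  5  3
  Δ^2: -2  -2  -2  -2
  Δ^3: 0  0  0
  Δ^4: 0  0
  Δ^5: 0
The second differences are constant (-2) and nonzero, while all higher differences vanish, so the minimal degree is 2.

2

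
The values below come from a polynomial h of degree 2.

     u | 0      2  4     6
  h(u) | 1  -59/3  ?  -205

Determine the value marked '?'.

On equispaced nodes a degree-2 polynomial has vanishing third forward difference, so
  - h(0) + 3·h(2) - 3·h(4) + h(6) = 0.
Substituting the known values and solving for h(4):
  -3·h(4) = 265
  h(4) = -265/3.

-265/3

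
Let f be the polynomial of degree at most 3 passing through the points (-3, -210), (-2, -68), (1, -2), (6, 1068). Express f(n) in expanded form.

Using the Lagrange interpolation formula with nodes -3, -2, 1, 6:
  L_0(n) = (n + 2)(n - 1)(n - 6) / -36
  L_1(n) = (n + 3)(n - 1)(n - 6) / 24
  L_2(n) = (n + 3)(n + 2)(n - 6) / -60
  L_3(n) = (n + 3)(n + 2)(n - 1) / 360
Then f(n) = -210·L_0(n) - 68·L_1(n) - 2·L_2(n) + 1068·L_3(n).
Expanding and collecting terms gives f(n) = 6n^3 - 6n^2 - 2n.
Check: f(6) = 1068. ✓

f(n) = 6n^3 - 6n^2 - 2n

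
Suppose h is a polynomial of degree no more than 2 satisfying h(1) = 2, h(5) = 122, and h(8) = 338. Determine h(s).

Write h(s) = as^2 + bs + c. Substituting each data point gives a linear system:
  a + b + c = 2
  25a + 5b + c = 122
  64a + 8b + c = 338
Solving the system yields a = 6, b = -6, c = 2.
So h(s) = 6s² - 6s + 2.
Check: h(8) = 338. ✓

h(s) = 6s^2 - 6s + 2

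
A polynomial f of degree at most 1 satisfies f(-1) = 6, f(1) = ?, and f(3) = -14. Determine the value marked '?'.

On equispaced nodes a degree-1 polynomial has vanishing second forward difference, so
  f(-1) - 2·f(1) + f(3) = 0.
Substituting the known values and solving for f(1):
  -2·f(1) = 8
  f(1) = -4.

-4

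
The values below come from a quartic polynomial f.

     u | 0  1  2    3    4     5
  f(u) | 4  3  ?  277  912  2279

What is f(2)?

50

On equispaced nodes a degree-4 polynomial has vanishing fifth forward difference, so
  - f(0) + 5·f(1) - 10·f(2) + 10·f(3) - 5·f(4) + f(5) = 0.
Substituting the known values and solving for f(2):
  -10·f(2) = -500
  f(2) = 50.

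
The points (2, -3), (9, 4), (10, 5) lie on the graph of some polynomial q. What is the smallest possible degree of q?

Divided differences on the nodes 2, 9, 10:
  order 0: -3  4  5
  order 1: 1  1
  order 2: 0
The order-1 divided differences are all 1 (nonzero) and every higher order vanishes, so the data lies on a polynomial of degree exactly 1.

1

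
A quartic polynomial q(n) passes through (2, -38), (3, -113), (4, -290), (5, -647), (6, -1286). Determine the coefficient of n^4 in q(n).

Write q(n) = an^4 + bn^3 + cn^2 + dn + e. Substituting each data point gives a linear system:
  16a + 8b + 4c + 2d + e = -38
  81a + 27b + 9c + 3d + e = -113
  256a + 64b + 16c + 4d + e = -290
  625a + 125b + 25c + 5d + e = -647
  1296a + 216b + 36c + 6d + e = -1286
Solving the system yields a = -1, b = 1, c = -5, d = -4, e = -2.
So q(n) = -n^4 + n^3 - 5n^2 - 4n - 2.
The leading coefficient is -1.

-1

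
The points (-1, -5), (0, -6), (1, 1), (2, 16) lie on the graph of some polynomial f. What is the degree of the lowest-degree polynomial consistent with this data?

Forward differences of the values at n = -1, 0, 1, 2:
  f  : -5  -6  1  16
  Δ  : -1  7  15
  Δ^2: 8  8
  Δ^3: 0
The second differences are constant (8) and nonzero, while all higher differences vanish, so the minimal degree is 2.

2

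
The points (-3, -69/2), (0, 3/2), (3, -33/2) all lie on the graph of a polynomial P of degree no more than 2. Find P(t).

Using the Lagrange interpolation formula with nodes -3, 0, 3:
  L_0(t) = t(t - 3) / 18
  L_1(t) = (t + 3)(t - 3) / -9
  L_2(t) = (t + 3)t / 18
Then P(t) = -69/2·L_0(t) + 3/2·L_1(t) - 33/2·L_2(t).
Expanding and collecting terms gives P(t) = -3t^2 + 3t + 3/2.
Check: P(0) = 3/2. ✓

P(t) = -3t^2 + 3t + 3/2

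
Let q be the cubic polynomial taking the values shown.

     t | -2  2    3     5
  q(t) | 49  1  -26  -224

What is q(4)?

Write q(t) = at^3 + bt^2 + ct + d. Substituting each data point gives a linear system:
  -8a + 4b - 2c + d = 49
  8a + 4b + 2c + d = 1
  27a + 9b + 3c + d = -26
  125a + 25b + 5c + d = -224
Solving the system yields a = -3, b = 6, c = 0, d = 1.
So q(t) = -3t^3 + 6t^2 + 1.
Then q(4) = -95.

-95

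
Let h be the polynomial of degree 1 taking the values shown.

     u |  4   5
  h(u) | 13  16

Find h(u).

h(u) = 3u + 1

Using the Lagrange interpolation formula with nodes 4, 5:
  L_0(u) = (u - 5) / -1
  L_1(u) = (u - 4) / 1
Then h(u) = 13·L_0(u) + 16·L_1(u).
Expanding and collecting terms gives h(u) = 3u + 1.
Check: h(4) = 13. ✓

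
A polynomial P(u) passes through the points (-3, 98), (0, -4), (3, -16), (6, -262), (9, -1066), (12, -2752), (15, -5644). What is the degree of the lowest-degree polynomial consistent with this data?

Forward differences of the values at u = -3, 0, 3, 6, 9, 12, 15:
  P  : 98  -4  -16  -262  -1066  -2752  -5644
  Δ  : -102  -12  -246  -804  -1686  -2892
  Δ^2: 90  -234  -558  -882  -1206
  Δ^3: -324  -324  -324  -324
  Δ^4: 0  0  0
  Δ^5: 0  0
  Δ^6: 0
The third differences are constant (-324) and nonzero, while all higher differences vanish, so the minimal degree is 3.

3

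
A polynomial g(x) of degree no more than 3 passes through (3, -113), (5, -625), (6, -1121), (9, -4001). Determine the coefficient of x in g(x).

6

Write g(x) = ax^3 + bx^2 + cx + d. Substituting each data point gives a linear system:
  27a + 9b + 3c + d = -113
  125a + 25b + 5c + d = -625
  216a + 36b + 6c + d = -1121
  729a + 81b + 9c + d = -4001
Solving the system yields a = -6, b = 4, c = 6, d = -5.
So g(x) = -6x^3 + 4x^2 + 6x - 5.
The coefficient of x is 6.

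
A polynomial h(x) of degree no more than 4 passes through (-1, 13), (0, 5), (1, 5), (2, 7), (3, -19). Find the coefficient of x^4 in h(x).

-1

Write h(x) = ax^4 + bx^3 + cx^2 + dx + e. Substituting each data point gives a linear system:
  a - b + c - d + e = 13
  e = 5
  a + b + c + d + e = 5
  16a + 8b + 4c + 2d + e = 7
  81a + 27b + 9c + 3d + e = -19
Solving the system yields a = -1, b = 1, c = 5, d = -5, e = 5.
So h(x) = -x^4 + x^3 + 5x^2 - 5x + 5.
The leading coefficient is -1.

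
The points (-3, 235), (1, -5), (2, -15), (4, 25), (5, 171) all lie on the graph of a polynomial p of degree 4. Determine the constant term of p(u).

Write p(u) = au^4 + bu^3 + cu^2 + du + e. Substituting each data point gives a linear system:
  81a - 27b + 9c - 3d + e = 235
  a + b + c + d + e = -5
  16a + 8b + 4c + 2d + e = -15
  256a + 64b + 16c + 4d + e = 25
  625a + 125b + 25c + 5d + e = 171
Solving the system yields a = 1, b = -4, c = 3, d = -6, e = 1.
So p(u) = u^4 - 4u^3 + 3u^2 - 6u + 1.
The constant term is 1.

1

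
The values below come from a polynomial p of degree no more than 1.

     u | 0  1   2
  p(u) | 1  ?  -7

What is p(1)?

-3

The 2 known points determine the degree-1 polynomial uniquely.
Write p(u) = au + b. Substituting each data point gives a linear system:
  b = 1
  2a + b = -7
Solving the system yields a = -4, b = 1.
So p(u) = -4u + 1.
Then p(1) = -3.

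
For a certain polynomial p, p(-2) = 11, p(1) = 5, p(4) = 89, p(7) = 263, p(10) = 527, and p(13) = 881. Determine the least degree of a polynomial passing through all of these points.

2

Forward differences of the values at u = -2, 1, 4, 7, 10, 13:
  p  : 11  5  89  263  527  881
  Δ  : -6  84  174  264  354
  Δ^2: 90  90  90  90
  Δ^3: 0  0  0
  Δ^4: 0  0
  Δ^5: 0
The second differences are constant (90) and nonzero, while all higher differences vanish, so the minimal degree is 2.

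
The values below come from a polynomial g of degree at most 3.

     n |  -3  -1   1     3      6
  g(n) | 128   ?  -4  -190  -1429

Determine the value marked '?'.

The 4 known points determine the degree-3 polynomial uniquely.
Write g(n) = an^3 + bn^2 + cn + d. Substituting each data point gives a linear system:
  -27a + 9b - 3c + d = 128
  a + b + c + d = -4
  27a + 9b + 3c + d = -190
  216a + 36b + 6c + d = -1429
Solving the system yields a = -6, b = -4, c = 1, d = 5.
So g(n) = -6n^3 - 4n^2 + n + 5.
Then g(-1) = 6.

6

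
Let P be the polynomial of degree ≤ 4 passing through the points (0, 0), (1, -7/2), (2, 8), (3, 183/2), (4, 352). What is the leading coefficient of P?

Write P(x) = ax^4 + bx^3 + cx^2 + dx + e. Substituting each data point gives a linear system:
  e = 0
  a + b + c + d + e = -7/2
  16a + 8b + 4c + 2d + e = 8
  81a + 27b + 9c + 3d + e = 183/2
  256a + 64b + 16c + 4d + e = 352
Solving the system yields a = 2, b = -5/2, c = 1, d = -4, e = 0.
So P(x) = 2x^4 - (5/2)x^3 + x^2 - 4x.
The leading coefficient is 2.

2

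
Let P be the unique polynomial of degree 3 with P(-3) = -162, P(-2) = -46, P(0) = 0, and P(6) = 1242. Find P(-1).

Write P(t) = at^3 + bt^2 + ct + d. Substituting each data point gives a linear system:
  -27a + 9b - 3c + d = -162
  -8a + 4b - 2c + d = -46
  d = 0
  216a + 36b + 6c + d = 1242
Solving the system yields a = 6, b = -1, c = -3, d = 0.
So P(t) = 6t^3 - t^2 - 3t.
Then P(-1) = -4.

-4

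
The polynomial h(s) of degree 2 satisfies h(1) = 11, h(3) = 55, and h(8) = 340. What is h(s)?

Write h(s) = as^2 + bs + c. Substituting each data point gives a linear system:
  a + b + c = 11
  9a + 3b + c = 55
  64a + 8b + c = 340
Solving the system yields a = 5, b = 2, c = 4.
So h(s) = 5s^2 + 2s + 4.
Check: h(8) = 340. ✓

h(s) = 5s^2 + 2s + 4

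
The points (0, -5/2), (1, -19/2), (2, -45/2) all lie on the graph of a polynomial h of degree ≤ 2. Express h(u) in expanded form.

h(u) = -3u^2 - 4u - 5/2

Write h(u) = au^2 + bu + c. Substituting each data point gives a linear system:
  c = -5/2
  a + b + c = -19/2
  4a + 2b + c = -45/2
Solving the system yields a = -3, b = -4, c = -5/2.
So h(u) = -3u^2 - 4u - 5/2.
Check: h(2) = -45/2. ✓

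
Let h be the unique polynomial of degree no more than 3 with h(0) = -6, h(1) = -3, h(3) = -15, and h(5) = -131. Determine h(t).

Write h(t) = at^3 + bt^2 + ct + d. Substituting each data point gives a linear system:
  d = -6
  a + b + c + d = -3
  27a + 9b + 3c + d = -15
  125a + 25b + 5c + d = -131
Solving the system yields a = -2, b = 5, c = 0, d = -6.
So h(t) = -2t³ + 5t² - 6.
Check: h(3) = -15. ✓

h(t) = -2t^3 + 5t^2 - 6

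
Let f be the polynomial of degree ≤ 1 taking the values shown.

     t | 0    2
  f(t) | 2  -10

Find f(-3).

Write f(t) = at + b. Substituting each data point gives a linear system:
  b = 2
  2a + b = -10
Solving the system yields a = -6, b = 2.
So f(t) = -6t + 2.
Then f(-3) = 20.

20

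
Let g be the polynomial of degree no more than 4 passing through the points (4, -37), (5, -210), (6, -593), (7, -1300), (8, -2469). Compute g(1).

2

Using the Lagrange interpolation formula with nodes 4, 5, 6, 7, 8:
  L_0(t) = (t - 5)(t - 6)(t - 7)(t - 8) / 24
  L_1(t) = (t - 4)(t - 6)(t - 7)(t - 8) / -6
  L_2(t) = (t - 4)(t - 5)(t - 7)(t - 8) / 4
  L_3(t) = (t - 4)(t - 5)(t - 6)(t - 8) / -6
  L_4(t) = (t - 4)(t - 5)(t - 6)(t - 7) / 24
Then g(t) = -37·L_0(t) - 210·L_1(t) - 593·L_2(t) - 1300·L_3(t) - 2469·L_4(t).
Expanding and collecting terms gives g(t) = -t^4 + 3t^3 + t^2 + 4t - 5.
Evaluating at t = 1: g(1) = 2.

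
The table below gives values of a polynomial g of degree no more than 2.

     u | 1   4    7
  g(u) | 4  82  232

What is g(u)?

g(u) = 4u^2 + 6u - 6

Write g(u) = au^2 + bu + c. Substituting each data point gives a linear system:
  a + b + c = 4
  16a + 4b + c = 82
  49a + 7b + c = 232
Solving the system yields a = 4, b = 6, c = -6.
So g(u) = 4u^2 + 6u - 6.
Check: g(7) = 232. ✓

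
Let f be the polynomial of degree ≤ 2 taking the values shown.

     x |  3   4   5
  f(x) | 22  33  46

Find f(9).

118

Using the Lagrange interpolation formula with nodes 3, 4, 5:
  L_0(x) = (x - 4)(x - 5) / 2
  L_1(x) = (x - 3)(x - 5) / -1
  L_2(x) = (x - 3)(x - 4) / 2
Then f(x) = 22·L_0(x) + 33·L_1(x) + 46·L_2(x).
Expanding and collecting terms gives f(x) = x² + 4x + 1.
Evaluating at x = 9: f(9) = 118.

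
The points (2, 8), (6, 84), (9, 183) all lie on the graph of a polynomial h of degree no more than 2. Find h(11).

269

Write h(x) = ax^2 + bx + c. Substituting each data point gives a linear system:
  4a + 2b + c = 8
  36a + 6b + c = 84
  81a + 9b + c = 183
Solving the system yields a = 2, b = 3, c = -6.
So h(x) = 2x^2 + 3x - 6.
Then h(11) = 269.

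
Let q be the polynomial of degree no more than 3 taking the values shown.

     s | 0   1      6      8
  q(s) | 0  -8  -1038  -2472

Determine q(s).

q(s) = -5s^3 + 2s^2 - 5s

Using the Lagrange interpolation formula with nodes 0, 1, 6, 8:
  L_0(s) = (s - 1)(s - 6)(s - 8) / -48
  L_1(s) = s(s - 6)(s - 8) / 35
  L_2(s) = s(s - 1)(s - 8) / -60
  L_3(s) = s(s - 1)(s - 6) / 112
Then q(s) = 0·L_0(s) - 8·L_1(s) - 1038·L_2(s) - 2472·L_3(s).
Expanding and collecting terms gives q(s) = -5s^3 + 2s^2 - 5s.
Check: q(0) = 0. ✓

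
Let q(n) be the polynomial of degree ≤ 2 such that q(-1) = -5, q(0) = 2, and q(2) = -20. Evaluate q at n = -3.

-55

Using the Lagrange interpolation formula with nodes -1, 0, 2:
  L_0(n) = n(n - 2) / 3
  L_1(n) = (n + 1)(n - 2) / -2
  L_2(n) = (n + 1)n / 6
Then q(n) = -5·L_0(n) + 2·L_1(n) - 20·L_2(n).
Expanding and collecting terms gives q(n) = -6n² + n + 2.
Evaluating at n = -3: q(-3) = -55.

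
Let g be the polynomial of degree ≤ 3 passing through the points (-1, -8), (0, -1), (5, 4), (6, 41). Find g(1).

Using the Lagrange interpolation formula with nodes -1, 0, 5, 6:
  L_0(u) = u(u - 5)(u - 6) / -42
  L_1(u) = (u + 1)(u - 5)(u - 6) / 30
  L_2(u) = (u + 1)u(u - 6) / -30
  L_3(u) = (u + 1)u(u - 5) / 42
Then g(u) = -8·L_0(u) - 1·L_1(u) + 4·L_2(u) + 41·L_3(u).
Expanding and collecting terms gives g(u) = u^3 - 5u^2 + u - 1.
Evaluating at u = 1: g(1) = -4.

-4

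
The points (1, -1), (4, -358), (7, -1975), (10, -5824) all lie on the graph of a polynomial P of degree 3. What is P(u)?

Write P(u) = au^3 + bu^2 + cu + d. Substituting each data point gives a linear system:
  a + b + c + d = -1
  64a + 16b + 4c + d = -358
  343a + 49b + 7c + d = -1975
  1000a + 100b + 10c + d = -5824
Solving the system yields a = -6, b = 2, c = -3, d = 6.
So P(u) = -6u³ + 2u² - 3u + 6.
Check: P(10) = -5824. ✓

P(u) = -6u^3 + 2u^2 - 3u + 6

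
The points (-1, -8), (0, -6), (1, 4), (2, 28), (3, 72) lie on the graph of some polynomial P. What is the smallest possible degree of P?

Forward differences of the values at x = -1, 0, 1, 2, 3:
  P  : -8  -6  4  28  72
  Δ  : 2  10  24  44
  Δ^2: 8  14  20
  Δ^3: 6  6
  Δ^4: 0
The third differences are constant (6) and nonzero, while all higher differences vanish, so the minimal degree is 3.

3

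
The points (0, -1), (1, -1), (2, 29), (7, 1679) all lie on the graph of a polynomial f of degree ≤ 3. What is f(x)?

Write f(x) = ax^3 + bx^2 + cx + d. Substituting each data point gives a linear system:
  d = -1
  a + b + c + d = -1
  8a + 4b + 2c + d = 29
  343a + 49b + 7c + d = 1679
Solving the system yields a = 5, b = 0, c = -5, d = -1.
So f(x) = 5x³ - 5x - 1.
Check: f(2) = 29. ✓

f(x) = 5x^3 - 5x - 1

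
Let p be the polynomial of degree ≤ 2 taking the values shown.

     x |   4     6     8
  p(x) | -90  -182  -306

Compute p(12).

-650

Forward differences of the values at x = 4, 6, 8:
  p  : -90  -182  -306
  Δ  : -92  -124
  Δ^2: -32
The second differences are constant, confirming degree 2.
Interpolating (Newton forward form) and evaluating at x = 12 gives p(12) = -650.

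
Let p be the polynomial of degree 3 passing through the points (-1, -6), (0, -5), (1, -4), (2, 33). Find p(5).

Write p(t) = at^3 + bt^2 + ct + d. Substituting each data point gives a linear system:
  -a + b - c + d = -6
  d = -5
  a + b + c + d = -4
  8a + 4b + 2c + d = 33
Solving the system yields a = 6, b = 0, c = -5, d = -5.
So p(t) = 6t^3 - 5t - 5.
Then p(5) = 720.

720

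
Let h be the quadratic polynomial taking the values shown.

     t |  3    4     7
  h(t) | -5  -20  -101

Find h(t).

Using the Lagrange interpolation formula with nodes 3, 4, 7:
  L_0(t) = (t - 4)(t - 7) / 4
  L_1(t) = (t - 3)(t - 7) / -3
  L_2(t) = (t - 3)(t - 4) / 12
Then h(t) = -5·L_0(t) - 20·L_1(t) - 101·L_2(t).
Expanding and collecting terms gives h(t) = -3t^2 + 6t + 4.
Check: h(3) = -5. ✓

h(t) = -3t^2 + 6t + 4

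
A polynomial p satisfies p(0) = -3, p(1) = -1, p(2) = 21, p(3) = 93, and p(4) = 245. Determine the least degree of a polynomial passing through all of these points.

3

Forward differences of the values at u = 0, 1, 2, 3, 4:
  p  : -3  -1  21  93  245
  Δ  : 2  22  72  152
  Δ^2: 20  50  80
  Δ^3: 30  30
  Δ^4: 0
The third differences are constant (30) and nonzero, while all higher differences vanish, so the minimal degree is 3.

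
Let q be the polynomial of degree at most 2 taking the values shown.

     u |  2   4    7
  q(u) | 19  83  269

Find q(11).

685

Using the Lagrange interpolation formula with nodes 2, 4, 7:
  L_0(u) = (u - 4)(u - 7) / 10
  L_1(u) = (u - 2)(u - 7) / -6
  L_2(u) = (u - 2)(u - 4) / 15
Then q(u) = 19·L_0(u) + 83·L_1(u) + 269·L_2(u).
Expanding and collecting terms gives q(u) = 6u² - 4u + 3.
Evaluating at u = 11: q(11) = 685.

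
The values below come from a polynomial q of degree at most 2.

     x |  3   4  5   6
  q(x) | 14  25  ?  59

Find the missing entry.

40

The 3 known points determine the degree-2 polynomial uniquely.
Write q(x) = ax^2 + bx + c. Substituting each data point gives a linear system:
  9a + 3b + c = 14
  16a + 4b + c = 25
  36a + 6b + c = 59
Solving the system yields a = 2, b = -3, c = 5.
So q(x) = 2x² - 3x + 5.
Then q(5) = 40.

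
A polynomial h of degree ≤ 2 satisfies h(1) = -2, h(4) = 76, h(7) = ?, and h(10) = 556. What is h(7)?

262

The 3 known points determine the degree-2 polynomial uniquely.
Write h(n) = an^2 + bn + c. Substituting each data point gives a linear system:
  a + b + c = -2
  16a + 4b + c = 76
  100a + 10b + c = 556
Solving the system yields a = 6, b = -4, c = -4.
So h(n) = 6n² - 4n - 4.
Then h(7) = 262.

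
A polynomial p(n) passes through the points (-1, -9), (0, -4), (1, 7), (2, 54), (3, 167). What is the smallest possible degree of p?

3

Forward differences of the values at n = -1, 0, 1, 2, 3:
  p  : -9  -4  7  54  167
  Δ  : 5  11  47  113
  Δ^2: 6  36  66
  Δ^3: 30  30
  Δ^4: 0
The third differences are constant (30) and nonzero, while all higher differences vanish, so the minimal degree is 3.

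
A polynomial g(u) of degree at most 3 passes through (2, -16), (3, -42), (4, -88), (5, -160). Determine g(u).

Using the Lagrange interpolation formula with nodes 2, 3, 4, 5:
  L_0(u) = (u - 3)(u - 4)(u - 5) / -6
  L_1(u) = (u - 2)(u - 4)(u - 5) / 2
  L_2(u) = (u - 2)(u - 3)(u - 5) / -2
  L_3(u) = (u - 2)(u - 3)(u - 4) / 6
Then g(u) = -16·L_0(u) - 42·L_1(u) - 88·L_2(u) - 160·L_3(u).
Expanding and collecting terms gives g(u) = -u³ - u² - 2u.
Check: g(5) = -160. ✓

g(u) = -u^3 - u^2 - 2u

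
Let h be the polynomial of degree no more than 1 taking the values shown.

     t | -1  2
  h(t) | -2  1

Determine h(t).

h(t) = t - 1

Write h(t) = at + b. Substituting each data point gives a linear system:
  -a + b = -2
  2a + b = 1
Solving the system yields a = 1, b = -1.
So h(t) = t - 1.
Check: h(2) = 1. ✓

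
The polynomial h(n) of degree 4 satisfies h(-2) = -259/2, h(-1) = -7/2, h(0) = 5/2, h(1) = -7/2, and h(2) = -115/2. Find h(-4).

-3787/2

Using the Lagrange interpolation formula with nodes -2, -1, 0, 1, 2:
  L_0(n) = (n + 1)n(n - 1)(n - 2) / 24
  L_1(n) = (n + 2)n(n - 1)(n - 2) / -6
  L_2(n) = (n + 2)(n + 1)(n - 1)(n - 2) / 4
  L_3(n) = (n + 2)(n + 1)n(n - 2) / -6
  L_4(n) = (n + 2)(n + 1)n(n - 1) / 24
Then h(n) = -259/2·L_0(n) - 7/2·L_1(n) + 5/2·L_2(n) - 7/2·L_3(n) - 115/2·L_4(n).
Expanding and collecting terms gives h(n) = -6n⁴ + 6n³ - 6n + 5/2.
Evaluating at n = -4: h(-4) = -3787/2.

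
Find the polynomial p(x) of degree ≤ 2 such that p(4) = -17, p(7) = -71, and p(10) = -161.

Write p(x) = ax^2 + bx + c. Substituting each data point gives a linear system:
  16a + 4b + c = -17
  49a + 7b + c = -71
  100a + 10b + c = -161
Solving the system yields a = -2, b = 4, c = -1.
So p(x) = -2x^2 + 4x - 1.
Check: p(7) = -71. ✓

p(x) = -2x^2 + 4x - 1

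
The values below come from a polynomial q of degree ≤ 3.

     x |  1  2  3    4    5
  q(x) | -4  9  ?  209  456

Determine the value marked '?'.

70

On equispaced nodes a degree-3 polynomial has vanishing fourth forward difference, so
  q(1) - 4·q(2) + 6·q(3) - 4·q(4) + q(5) = 0.
Substituting the known values and solving for q(3):
  6·q(3) = 420
  q(3) = 70.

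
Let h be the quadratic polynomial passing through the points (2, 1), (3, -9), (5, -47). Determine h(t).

Using the Lagrange interpolation formula with nodes 2, 3, 5:
  L_0(t) = (t - 3)(t - 5) / 3
  L_1(t) = (t - 2)(t - 5) / -2
  L_2(t) = (t - 2)(t - 3) / 6
Then h(t) = 1·L_0(t) - 9·L_1(t) - 47·L_2(t).
Expanding and collecting terms gives h(t) = -3t^2 + 5t + 3.
Check: h(5) = -47. ✓

h(t) = -3t^2 + 5t + 3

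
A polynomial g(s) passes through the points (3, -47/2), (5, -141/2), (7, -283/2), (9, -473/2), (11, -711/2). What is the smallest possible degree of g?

2

Forward differences of the values at s = 3, 5, 7, 9, 11:
  g  : -47/2  -141/2  -283/2  -473/2  -711/2
  Δ  : -47  -71  -95  -119
  Δ^2: -24  -24  -24
  Δ^3: 0  0
  Δ^4: 0
The second differences are constant (-24) and nonzero, while all higher differences vanish, so the minimal degree is 2.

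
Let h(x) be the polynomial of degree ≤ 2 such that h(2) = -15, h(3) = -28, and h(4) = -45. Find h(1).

Forward differences of the values at x = 2, 3, 4:
  h  : -15  -28  -45
  Δ  : -13  -17
  Δ^2: -4
The second differences are constant, confirming degree 2.
Interpolating (Newton forward form) and evaluating at x = 1 gives h(1) = -6.

-6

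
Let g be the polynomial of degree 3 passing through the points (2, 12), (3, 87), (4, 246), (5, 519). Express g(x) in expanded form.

g(x) = 5x^3 - 3x^2 - 5x - 6

Using the Lagrange interpolation formula with nodes 2, 3, 4, 5:
  L_0(x) = (x - 3)(x - 4)(x - 5) / -6
  L_1(x) = (x - 2)(x - 4)(x - 5) / 2
  L_2(x) = (x - 2)(x - 3)(x - 5) / -2
  L_3(x) = (x - 2)(x - 3)(x - 4) / 6
Then g(x) = 12·L_0(x) + 87·L_1(x) + 246·L_2(x) + 519·L_3(x).
Expanding and collecting terms gives g(x) = 5x^3 - 3x^2 - 5x - 6.
Check: g(5) = 519. ✓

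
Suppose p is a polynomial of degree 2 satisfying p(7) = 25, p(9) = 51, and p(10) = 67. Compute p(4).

1

Using the Lagrange interpolation formula with nodes 7, 9, 10:
  L_0(s) = (s - 9)(s - 10) / 6
  L_1(s) = (s - 7)(s - 10) / -2
  L_2(s) = (s - 7)(s - 9) / 3
Then p(s) = 25·L_0(s) + 51·L_1(s) + 67·L_2(s).
Expanding and collecting terms gives p(s) = s² - 3s - 3.
Evaluating at s = 4: p(4) = 1.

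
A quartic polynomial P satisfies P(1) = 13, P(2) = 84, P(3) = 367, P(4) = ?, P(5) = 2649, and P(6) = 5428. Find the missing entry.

1108

The 5 known points determine the degree-4 polynomial uniquely.
Write P(u) = au^4 + bu^3 + cu^2 + du + e. Substituting each data point gives a linear system:
  a + b + c + d + e = 13
  16a + 8b + 4c + 2d + e = 84
  81a + 27b + 9c + 3d + e = 367
  625a + 125b + 25c + 5d + e = 2649
  1296a + 216b + 36c + 6d + e = 5428
Solving the system yields a = 4, b = 1, c = 0, d = 4, e = 4.
So P(u) = 4u^4 + u^3 + 4u + 4.
Then P(4) = 1108.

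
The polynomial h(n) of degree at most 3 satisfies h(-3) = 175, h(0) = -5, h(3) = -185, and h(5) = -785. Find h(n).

Using the Lagrange interpolation formula with nodes -3, 0, 3, 5:
  L_0(n) = n(n - 3)(n - 5) / -144
  L_1(n) = (n + 3)(n - 3)(n - 5) / 45
  L_2(n) = (n + 3)n(n - 5) / -36
  L_3(n) = (n + 3)n(n - 3) / 80
Then h(n) = 175·L_0(n) - 5·L_1(n) - 185·L_2(n) - 785·L_3(n).
Expanding and collecting terms gives h(n) = -6n^3 - 6n - 5.
Check: h(0) = -5. ✓

h(n) = -6n^3 - 6n - 5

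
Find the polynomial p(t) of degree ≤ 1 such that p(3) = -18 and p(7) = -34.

p(t) = -4t - 6

Using the Lagrange interpolation formula with nodes 3, 7:
  L_0(t) = (t - 7) / -4
  L_1(t) = (t - 3) / 4
Then p(t) = -18·L_0(t) - 34·L_1(t).
Expanding and collecting terms gives p(t) = -4t - 6.
Check: p(7) = -34. ✓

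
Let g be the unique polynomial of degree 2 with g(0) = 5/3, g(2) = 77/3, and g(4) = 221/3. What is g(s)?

Write g(s) = as^2 + bs + c. Substituting each data point gives a linear system:
  c = 5/3
  4a + 2b + c = 77/3
  16a + 4b + c = 221/3
Solving the system yields a = 3, b = 6, c = 5/3.
So g(s) = 3s^2 + 6s + 5/3.
Check: g(0) = 5/3. ✓

g(s) = 3s^2 + 6s + 5/3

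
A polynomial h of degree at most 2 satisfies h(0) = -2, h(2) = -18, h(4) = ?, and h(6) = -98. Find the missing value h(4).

-50

The 3 known points determine the degree-2 polynomial uniquely.
Write h(t) = at^2 + bt + c. Substituting each data point gives a linear system:
  c = -2
  4a + 2b + c = -18
  36a + 6b + c = -98
Solving the system yields a = -2, b = -4, c = -2.
So h(t) = -2t² - 4t - 2.
Then h(4) = -50.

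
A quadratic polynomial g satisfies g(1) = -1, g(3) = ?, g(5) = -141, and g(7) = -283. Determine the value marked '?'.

The 3 known points determine the degree-2 polynomial uniquely.
Write g(n) = an^2 + bn + c. Substituting each data point gives a linear system:
  a + b + c = -1
  25a + 5b + c = -141
  49a + 7b + c = -283
Solving the system yields a = -6, b = 1, c = 4.
So g(n) = -6n² + n + 4.
Then g(3) = -47.

-47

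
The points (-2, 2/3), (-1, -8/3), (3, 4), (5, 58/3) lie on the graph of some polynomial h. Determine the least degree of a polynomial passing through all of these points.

Divided differences on the nodes -2, -1, 3, 5:
  order 0: 2/3  -8/3  4  58/3
  order 1: -10/3  5/3  23/3
  order 2: 1  1
  order 3: 0
The order-2 divided differences are all 1 (nonzero) and every higher order vanishes, so the data lies on a polynomial of degree exactly 2.

2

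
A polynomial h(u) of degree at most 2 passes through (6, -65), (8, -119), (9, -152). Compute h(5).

-44

Using the Lagrange interpolation formula with nodes 6, 8, 9:
  L_0(u) = (u - 8)(u - 9) / 6
  L_1(u) = (u - 6)(u - 9) / -2
  L_2(u) = (u - 6)(u - 8) / 3
Then h(u) = -65·L_0(u) - 119·L_1(u) - 152·L_2(u).
Expanding and collecting terms gives h(u) = -2u² + u + 1.
Evaluating at u = 5: h(5) = -44.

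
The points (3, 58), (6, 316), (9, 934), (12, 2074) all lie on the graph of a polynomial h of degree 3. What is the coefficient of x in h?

Write h(x) = ax^3 + bx^2 + cx + d. Substituting each data point gives a linear system:
  27a + 9b + 3c + d = 58
  216a + 36b + 6c + d = 316
  729a + 81b + 9c + d = 934
  1728a + 144b + 12c + d = 2074
Solving the system yields a = 1, b = 2, c = 5, d = -2.
So h(x) = x³ + 2x² + 5x - 2.
The coefficient of x is 5.

5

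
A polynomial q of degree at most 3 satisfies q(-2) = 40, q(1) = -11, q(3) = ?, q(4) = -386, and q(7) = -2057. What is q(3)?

The 4 known points determine the degree-3 polynomial uniquely.
Write q(n) = an^3 + bn^2 + cn + d. Substituting each data point gives a linear system:
  -8a + 4b - 2c + d = 40
  a + b + c + d = -11
  64a + 16b + 4c + d = -386
  343a + 49b + 7c + d = -2057
Solving the system yields a = -6, b = 0, c = 1, d = -6.
So q(n) = -6n^3 + n - 6.
Then q(3) = -165.

-165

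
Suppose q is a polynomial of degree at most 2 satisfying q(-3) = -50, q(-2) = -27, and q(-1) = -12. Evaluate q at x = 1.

Write q(x) = ax^2 + bx + c. Substituting each data point gives a linear system:
  9a - 3b + c = -50
  4a - 2b + c = -27
  a - b + c = -12
Solving the system yields a = -4, b = 3, c = -5.
So q(x) = -4x^2 + 3x - 5.
Then q(1) = -6.

-6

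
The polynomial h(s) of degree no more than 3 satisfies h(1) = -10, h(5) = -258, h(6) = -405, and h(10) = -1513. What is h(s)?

h(s) = -s^3 - 5s^2 - s - 3

Write h(s) = as^3 + bs^2 + cs + d. Substituting each data point gives a linear system:
  a + b + c + d = -10
  125a + 25b + 5c + d = -258
  216a + 36b + 6c + d = -405
  1000a + 100b + 10c + d = -1513
Solving the system yields a = -1, b = -5, c = -1, d = -3.
So h(s) = -s³ - 5s² - s - 3.
Check: h(1) = -10. ✓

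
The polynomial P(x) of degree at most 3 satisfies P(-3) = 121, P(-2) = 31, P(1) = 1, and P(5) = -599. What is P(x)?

Using the Lagrange interpolation formula with nodes -3, -2, 1, 5:
  L_0(x) = (x + 2)(x - 1)(x - 5) / -32
  L_1(x) = (x + 3)(x - 1)(x - 5) / 21
  L_2(x) = (x + 3)(x + 2)(x - 5) / -48
  L_3(x) = (x + 3)(x + 2)(x - 1) / 224
Then P(x) = 121·L_0(x) + 31·L_1(x) + 1·L_2(x) - 599·L_3(x).
Expanding and collecting terms gives P(x) = -5x³ + 5x + 1.
Check: P(-3) = 121. ✓

P(x) = -5x^3 + 5x + 1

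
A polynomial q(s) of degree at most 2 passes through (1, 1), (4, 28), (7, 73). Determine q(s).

q(s) = s^2 + 4s - 4

Write q(s) = as^2 + bs + c. Substituting each data point gives a linear system:
  a + b + c = 1
  16a + 4b + c = 28
  49a + 7b + c = 73
Solving the system yields a = 1, b = 4, c = -4.
So q(s) = s^2 + 4s - 4.
Check: q(7) = 73. ✓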